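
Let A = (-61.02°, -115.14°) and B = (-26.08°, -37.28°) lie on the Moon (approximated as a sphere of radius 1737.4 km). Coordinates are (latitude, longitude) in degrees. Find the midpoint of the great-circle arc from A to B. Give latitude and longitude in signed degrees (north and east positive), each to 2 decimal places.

-49.91°, -62.62°

The central angle between A and B is δ = 1.0746 rad.
With f = 0.5, the slerp weights are sin((1−f)δ)/sin δ = 0.5820 and sin(fδ)/sin δ = 0.5820.
Weighted sum of the unit vectors: (0.5820)·(-0.2058,-0.4386,-0.8748) + (0.5820)·(0.7147,-0.5440,-0.4396) = (0.2961, -0.5719, -0.7650).
Converting back: φ = atan2(z, √(x²+y²)) = -49.91°, λ = atan2(y, x) = -62.62°.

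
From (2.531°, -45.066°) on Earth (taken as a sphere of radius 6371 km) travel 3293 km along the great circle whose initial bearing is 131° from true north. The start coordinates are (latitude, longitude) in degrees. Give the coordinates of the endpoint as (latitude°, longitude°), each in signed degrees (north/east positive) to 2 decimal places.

Angular distance δ = d/R = 3293/6371 = 0.51687 rad; initial bearing θ = 2.2864 rad.
sin φ₂ = sin φ₁ cos δ + cos φ₁ sin δ cos θ = (0.0442)(0.8694) + (0.9990)(0.4942)(-0.6561) = -0.2855, so φ₂ = -16.59°.
Δλ = atan2(sin θ sin δ cos φ₁, cos δ − sin φ₁ sin φ₂) = atan2(0.3726, 0.8820) = 22.901°.
λ₂ = -45.066° + 22.901° = -22.16°.

-16.59°, -22.16°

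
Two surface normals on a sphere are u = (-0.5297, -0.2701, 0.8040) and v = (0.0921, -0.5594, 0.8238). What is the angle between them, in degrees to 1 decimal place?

40.1°

u·v = 0.7646; |u| = 1.0000, |v| = 1.0000.
cos θ = (u·v)/(|u||v|) = 0.7646, so θ = 40.1°.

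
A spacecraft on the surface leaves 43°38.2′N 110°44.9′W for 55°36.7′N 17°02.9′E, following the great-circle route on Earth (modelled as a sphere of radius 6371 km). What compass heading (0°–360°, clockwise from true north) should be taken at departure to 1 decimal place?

28.1°

With φ₁ = 0.7616, φ₂ = 0.9706, Δλ = 2.2305 rad, the forward-azimuth formula gives
θ = atan2( sin Δλ cos φ₂ , cos φ₁ sin φ₂ − sin φ₁ cos φ₂ cos Δλ ) = atan2(0.4463, 0.8361) = 28.09°.
So the initial bearing is 28.1°.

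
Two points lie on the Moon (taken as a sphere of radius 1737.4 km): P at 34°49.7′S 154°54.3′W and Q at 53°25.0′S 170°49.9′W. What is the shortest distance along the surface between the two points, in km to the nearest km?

658 km

Let φ₁ = -0.6079 rad, φ₂ = -0.9323 rad, and Δλ = -0.2780 rad.
Haversine: a = sin²(Δφ/2) + cos φ₁ cos φ₂ sin²(Δλ/2) = 0.0261 + (0.8209)(0.5960)(0.0192) = 0.03547.
Central angle c = 2·arcsin(√a) = 0.37895 rad.
Distance = R·c = 1737.4 × 0.3789 ≈ 658 km.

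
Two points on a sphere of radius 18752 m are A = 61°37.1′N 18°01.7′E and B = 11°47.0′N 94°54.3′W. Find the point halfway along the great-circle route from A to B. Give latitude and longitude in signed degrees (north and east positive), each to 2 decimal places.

50.10°, -66.03°

The central angle between A and B is δ = 1.5724 rad.
With f = 0.5, the slerp weights are sin((1−f)δ)/sin δ = 0.7077 and sin(fδ)/sin δ = 0.7077.
Weighted sum of the unit vectors: (0.7077)·(0.4520,0.1471,0.8798) + (0.7077)·(-0.0837,-0.9753,0.2042) = (0.2606, -0.5861, 0.7671).
Converting back: φ = atan2(z, √(x²+y²)) = 50.10°, λ = atan2(y, x) = -66.03°.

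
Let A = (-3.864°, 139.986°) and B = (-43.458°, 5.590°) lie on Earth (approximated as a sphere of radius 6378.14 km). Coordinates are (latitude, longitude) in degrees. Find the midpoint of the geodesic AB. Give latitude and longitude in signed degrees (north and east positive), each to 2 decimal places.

-46.63°, 93.35°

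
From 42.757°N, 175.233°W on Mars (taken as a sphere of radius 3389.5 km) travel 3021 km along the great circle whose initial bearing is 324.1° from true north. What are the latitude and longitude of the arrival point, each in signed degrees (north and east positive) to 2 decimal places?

62.78°, 98.98°

Angular distance δ = d/R = 3021/3389.5 = 0.89128 rad; initial bearing θ = 5.6566 rad.
sin φ₂ = sin φ₁ cos δ + cos φ₁ sin δ cos θ = (0.6789)(0.6284) + (0.7342)(0.7779)(0.8100) = 0.8893, so φ₂ = 62.78°.
Δλ = atan2(sin θ sin δ cos φ₁, cos δ − sin φ₁ sin φ₂) = atan2(-0.3349, 0.0247) = -85.783°.
λ₂ = -175.233° − 85.783° = -261.02° → 98.98° after wrapping to (−180°, 180°].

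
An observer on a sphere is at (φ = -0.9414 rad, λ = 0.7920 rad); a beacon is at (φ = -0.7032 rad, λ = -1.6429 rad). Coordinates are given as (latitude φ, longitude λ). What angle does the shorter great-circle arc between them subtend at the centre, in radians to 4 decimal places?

In radians: φ₁ = -0.9414, φ₂ = -0.7032, Δλ = -139.509° = -2.4349 rad.
Haversine: a = sin²(Δφ/2) + cos φ₁ cos φ₂ sin²(Δλ/2) = 0.0141 + (0.5887)(0.7628)(0.8803) = 0.40937.
Central angle c = 2·arcsin(√a) = 1.38852 rad.
So the angular separation is 1.3885 rad.

1.3885 rad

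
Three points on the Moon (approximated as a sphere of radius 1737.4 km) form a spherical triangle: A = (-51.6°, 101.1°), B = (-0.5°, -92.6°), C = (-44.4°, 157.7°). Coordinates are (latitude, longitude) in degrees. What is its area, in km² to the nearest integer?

2525969 km²

Side lengths (central angles): a = 1.8077, b = 0.6557, c = 2.2101 rad; semiperimeter s = 2.3368.
By l'Huilier's theorem, tan(E/4) = √[tan(s/2) tan((s−a)/2) tan((s−b)/2) tan((s−c)/2)], giving spherical excess E = 0.8368 rad.
Area = E·R² = 0.8368 × (1737.4)² ≈ 2525969 km².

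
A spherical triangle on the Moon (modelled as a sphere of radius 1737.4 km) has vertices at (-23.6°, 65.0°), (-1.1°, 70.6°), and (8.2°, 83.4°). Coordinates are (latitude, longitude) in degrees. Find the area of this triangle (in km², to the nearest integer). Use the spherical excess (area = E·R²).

113881 km²

Side lengths (central angles): a = 0.2756, b = 0.6376, c = 0.4040 rad; semiperimeter s = 0.6586.
By l'Huilier's theorem, tan(E/4) = √[tan(s/2) tan((s−a)/2) tan((s−b)/2) tan((s−c)/2)], giving spherical excess E = 0.0377 rad.
Area = E·R² = 0.0377 × (1737.4)² ≈ 113881 km².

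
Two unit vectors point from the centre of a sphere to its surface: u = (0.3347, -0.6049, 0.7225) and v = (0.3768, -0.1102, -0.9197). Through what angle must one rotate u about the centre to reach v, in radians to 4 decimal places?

2.0620 rad

u·v = -0.4717; |u| = 1.0000, |v| = 1.0000.
cos θ = (u·v)/(|u||v|) = -0.4717, so θ = 2.0620 rad.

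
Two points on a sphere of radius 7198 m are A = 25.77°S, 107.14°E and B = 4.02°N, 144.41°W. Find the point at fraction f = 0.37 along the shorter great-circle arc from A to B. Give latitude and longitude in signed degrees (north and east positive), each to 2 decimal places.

-22.20°, 151.04°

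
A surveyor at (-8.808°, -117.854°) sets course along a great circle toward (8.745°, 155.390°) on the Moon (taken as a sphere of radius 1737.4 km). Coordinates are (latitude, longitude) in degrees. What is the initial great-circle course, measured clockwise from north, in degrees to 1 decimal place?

279.1°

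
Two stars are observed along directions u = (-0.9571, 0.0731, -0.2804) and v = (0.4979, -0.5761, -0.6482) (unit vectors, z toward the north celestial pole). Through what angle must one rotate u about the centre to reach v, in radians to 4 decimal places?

u·v = -0.3369; |u| = 1.0000, |v| = 1.0000.
cos θ = (u·v)/(|u||v|) = -0.3369, so θ = 1.9144 rad.

1.9144 rad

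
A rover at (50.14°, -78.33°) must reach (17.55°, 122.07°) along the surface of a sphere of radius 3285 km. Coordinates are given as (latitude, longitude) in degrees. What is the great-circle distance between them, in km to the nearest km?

6304 km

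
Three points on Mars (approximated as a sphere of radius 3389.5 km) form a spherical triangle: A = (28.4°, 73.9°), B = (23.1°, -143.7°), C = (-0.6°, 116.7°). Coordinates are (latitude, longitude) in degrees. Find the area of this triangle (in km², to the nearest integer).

13282614 km²

Side lengths (central angles): a = 1.7290, b = 0.8758, c = 2.0426 rad; semiperimeter s = 2.3236.
By l'Huilier's theorem, tan(E/4) = √[tan(s/2) tan((s−a)/2) tan((s−b)/2) tan((s−c)/2)], giving spherical excess E = 1.1561 rad.
Area = E·R² = 1.1561 × (3389.5)² ≈ 13282614 km².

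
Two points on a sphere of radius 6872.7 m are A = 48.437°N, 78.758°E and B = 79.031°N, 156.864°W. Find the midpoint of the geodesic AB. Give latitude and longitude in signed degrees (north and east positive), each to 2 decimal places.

71.53°, 94.53°

Central angle δ = 0.8456 rad. Interpolating on the sphere with fraction f = 0.5:
P = [sin((1−f)δ)·A + sin(fδ)·B] / sin δ = 0.5483·A + 0.5483·B in Cartesian coordinates,
giving P = (-0.0250, 0.3158, 0.9485), i.e. latitude 71.53°, longitude 94.53°.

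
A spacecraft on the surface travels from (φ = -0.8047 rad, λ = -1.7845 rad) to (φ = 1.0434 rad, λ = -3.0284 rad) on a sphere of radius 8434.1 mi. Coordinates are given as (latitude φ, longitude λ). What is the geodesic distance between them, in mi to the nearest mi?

17769 mi

In radians: φ₁ = -0.8047, φ₂ = 1.0434, Δλ = -71.270° = -1.2439 rad.
Haversine: a = sin²(Δφ/2) + cos φ₁ cos φ₂ sin²(Δλ/2) = 0.6369 + (0.6933)(0.5033)(0.3394) = 0.75533.
Central angle c = 2·arcsin(√a) = 2.10675 rad.
Distance = R·c = 8434.1 × 2.1067 ≈ 17769 mi.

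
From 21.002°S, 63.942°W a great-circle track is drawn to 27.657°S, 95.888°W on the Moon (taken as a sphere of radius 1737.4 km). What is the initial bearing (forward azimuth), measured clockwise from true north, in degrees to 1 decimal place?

Δλ = -31.946° = -0.5576 rad.
y = sin Δλ · cos φ₂ = (-0.5291)(0.8857) = -0.4687
x = cos φ₁ sin φ₂ − sin φ₁ cos φ₂ cos Δλ = (0.9336)(-0.4642) − (-0.3584)(0.8857)(0.8485) = -0.1640
θ = atan2(y, x) = -109.28°; adding 360° gives 250.7°.

250.7°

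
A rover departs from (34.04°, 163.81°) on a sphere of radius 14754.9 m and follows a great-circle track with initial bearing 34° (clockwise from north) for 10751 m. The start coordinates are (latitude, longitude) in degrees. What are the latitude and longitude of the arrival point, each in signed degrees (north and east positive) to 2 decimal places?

Angular distance δ = d/R = 10751/14754.9 = 0.72864 rad; initial bearing θ = 0.5934 rad.
sin φ₂ = sin φ₁ cos δ + cos φ₁ sin δ cos θ = (0.5598)(0.7461) + (0.8286)(0.6659)(0.8290) = 0.8751, so φ₂ = 61.05°.
Δλ = atan2(sin θ sin δ cos φ₁, cos δ − sin φ₁ sin φ₂) = atan2(0.3085, 0.2562) = 50.290°.
λ₂ = 163.810° + 50.290° = 214.10° → -145.90° after wrapping to (−180°, 180°].

61.05°, -145.90°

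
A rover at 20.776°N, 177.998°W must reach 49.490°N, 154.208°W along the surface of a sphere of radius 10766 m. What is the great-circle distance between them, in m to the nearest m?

With latitudes φ₁ = 20.776°, φ₂ = 49.490° and longitude difference Δλ = 23.790°:
Haversine: a = sin²(Δφ/2) + cos φ₁ cos φ₂ sin²(Δλ/2) = 0.0615 + (0.9350)(0.6496)(0.0425) = 0.08729.
Central angle c = 2·arcsin(√a) = 0.59985 rad.
Distance = R·c = 10766 × 0.5998 ≈ 6458 m.

6458 m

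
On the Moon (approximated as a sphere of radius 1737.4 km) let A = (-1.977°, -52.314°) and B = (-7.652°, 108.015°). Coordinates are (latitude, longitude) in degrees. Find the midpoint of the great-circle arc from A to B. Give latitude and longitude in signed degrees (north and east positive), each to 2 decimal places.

-26.24°, 26.47°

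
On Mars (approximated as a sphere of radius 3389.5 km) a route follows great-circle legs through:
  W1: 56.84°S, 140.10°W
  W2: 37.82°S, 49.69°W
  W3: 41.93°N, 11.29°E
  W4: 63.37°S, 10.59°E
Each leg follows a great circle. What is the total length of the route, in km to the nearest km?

15487 km

Leg W1→W2: central angle 1.0353 rad, distance 3509.3 km.
Leg W2→W3: central angle 1.6958 rad, distance 5747.8 km.
Leg W3→W4: central angle 1.8379 rad, distance 6229.4 km.
Total: 3509.3 + 5747.8 + 6229.4 ≈ 15487 km.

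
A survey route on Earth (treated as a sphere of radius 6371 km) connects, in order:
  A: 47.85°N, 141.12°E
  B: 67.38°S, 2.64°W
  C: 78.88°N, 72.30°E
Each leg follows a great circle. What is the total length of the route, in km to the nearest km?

33984 km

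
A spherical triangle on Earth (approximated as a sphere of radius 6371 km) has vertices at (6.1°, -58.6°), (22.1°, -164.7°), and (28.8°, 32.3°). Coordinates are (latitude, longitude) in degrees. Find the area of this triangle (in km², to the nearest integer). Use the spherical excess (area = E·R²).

104528966 km²

Side lengths (central angles): a = 2.2083, b = 1.5333, c = 1.7880 rad; semiperimeter s = 2.7648.
By l'Huilier's theorem, tan(E/4) = √[tan(s/2) tan((s−a)/2) tan((s−b)/2) tan((s−c)/2)], giving spherical excess E = 2.5753 rad.
Area = E·R² = 2.5753 × (6371)² ≈ 104528966 km².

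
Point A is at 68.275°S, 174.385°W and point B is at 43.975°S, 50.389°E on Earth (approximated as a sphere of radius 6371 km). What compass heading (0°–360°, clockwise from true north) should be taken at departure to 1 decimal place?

214.7°

With φ₁ = -1.1916, φ₂ = -0.7675, Δλ = -2.3601 rad, the forward-azimuth formula gives
θ = atan2( sin Δλ cos φ₂ , cos φ₁ sin φ₂ − sin φ₁ cos φ₂ cos Δλ ) = atan2(-0.5069, -0.7316) = -145.29°.
Adding 360° brings this into [0°, 360°): 214.7°.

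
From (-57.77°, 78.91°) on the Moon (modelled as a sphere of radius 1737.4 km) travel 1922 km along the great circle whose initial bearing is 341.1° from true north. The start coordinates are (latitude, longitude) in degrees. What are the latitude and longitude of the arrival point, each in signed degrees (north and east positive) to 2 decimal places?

Angular distance δ = d/R = 1922/1737.4 = 1.10625 rad; initial bearing θ = 5.9533 rad.
sin φ₂ = sin φ₁ cos δ + cos φ₁ sin δ cos θ = (-0.8459)(0.4480) + (0.5333)(0.8940)(0.9461) = 0.0721, so φ₂ = 4.14°.
Δλ = atan2(sin θ sin δ cos φ₁, cos δ − sin φ₁ sin φ₂) = atan2(-0.1544, 0.5090) = -16.879°.
λ₂ = 78.910° − 16.879° = 62.03°.

4.14°, 62.03°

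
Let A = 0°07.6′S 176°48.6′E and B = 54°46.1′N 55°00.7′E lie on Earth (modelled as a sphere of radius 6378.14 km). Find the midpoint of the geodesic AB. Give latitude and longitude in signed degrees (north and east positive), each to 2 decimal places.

The central angle between A and B is δ = 1.8816 rad.
With f = 0.5, the slerp weights are sin((1−f)δ)/sin δ = 0.8487 and sin(fδ)/sin δ = 0.8487.
Weighted sum of the unit vectors: (0.8487)·(-0.9984,0.0556,-0.0022) + (0.8487)·(0.3308,0.4726,0.8168) = (-0.5666, 0.4483, 0.6913).
Converting back: φ = atan2(z, √(x²+y²)) = 43.74°, λ = atan2(y, x) = 141.65°.

43.74°, 141.65°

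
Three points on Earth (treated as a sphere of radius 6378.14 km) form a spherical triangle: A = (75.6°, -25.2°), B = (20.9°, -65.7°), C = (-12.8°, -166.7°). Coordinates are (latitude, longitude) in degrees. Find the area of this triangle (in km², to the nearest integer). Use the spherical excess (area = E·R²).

Side lengths (central angles): a = 1.8264, b = 1.9871, c = 1.0214 rad; semiperimeter s = 2.4175.
By l'Huilier's theorem, tan(E/4) = √[tan(s/2) tan((s−a)/2) tan((s−b)/2) tan((s−c)/2)], giving spherical excess E = 1.4662 rad.
Area = E·R² = 1.4662 × (6378.14)² ≈ 59644301 km².

59644301 km²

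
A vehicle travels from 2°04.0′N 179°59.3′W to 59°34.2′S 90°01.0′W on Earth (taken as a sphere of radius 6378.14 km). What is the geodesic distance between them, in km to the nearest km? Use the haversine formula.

Let φ₁ = 0.0361 rad, φ₂ = -1.0397 rad, and Δλ = 1.5703 rad.
Haversine: a = sin²(Δφ/2) + cos φ₁ cos φ₂ sin²(Δλ/2) = 0.2625 + (0.9993)(0.5065)(0.4998) = 0.51542.
Central angle c = 2·arcsin(√a) = 1.60165 rad.
Distance = R·c = 6378.14 × 1.6016 ≈ 10216 km.

10216 km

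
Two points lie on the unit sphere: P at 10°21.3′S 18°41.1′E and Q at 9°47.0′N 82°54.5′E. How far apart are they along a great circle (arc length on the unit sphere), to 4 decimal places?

In radians: φ₁ = -0.1807, φ₂ = 0.1708, Δλ = 64.223° = 1.1209 rad.
cos c = sin φ₁ sin φ₂ + cos φ₁ cos φ₂ cos Δλ = (-0.1797)(0.1699) + (0.9837)(0.9855)(0.4349) = 0.39102,
so c = arccos(0.39102) = 1.16906 rad.
On the unit sphere the arc length equals the central angle: 1.1691.

1.1691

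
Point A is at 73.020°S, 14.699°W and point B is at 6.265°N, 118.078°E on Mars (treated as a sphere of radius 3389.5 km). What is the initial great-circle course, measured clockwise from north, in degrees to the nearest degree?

With φ₁ = -1.2744, φ₂ = 0.1093, Δλ = 2.3174 rad, the forward-azimuth formula gives
θ = atan2( sin Δλ cos φ₂ , cos φ₁ sin φ₂ − sin φ₁ cos φ₂ cos Δλ ) = atan2(0.7296, -0.6138) = 130.07°.
So the initial bearing is 130°.

130°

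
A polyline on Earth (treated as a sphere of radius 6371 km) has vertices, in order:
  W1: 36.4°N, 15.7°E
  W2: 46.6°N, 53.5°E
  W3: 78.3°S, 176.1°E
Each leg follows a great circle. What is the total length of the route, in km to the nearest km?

Leg W1→W2: central angle 0.5193 rad, distance 3308.7 km.
Leg W2→W3: central angle 2.4760 rad, distance 15774.6 km.
Total: 3308.7 + 15774.6 ≈ 19083 km.

19083 km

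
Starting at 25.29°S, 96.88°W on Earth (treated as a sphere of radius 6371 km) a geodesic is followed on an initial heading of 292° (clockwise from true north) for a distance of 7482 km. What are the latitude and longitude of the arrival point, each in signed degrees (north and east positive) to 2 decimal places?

Angular distance δ = d/R = 7482/6371 = 1.17438 rad; initial bearing θ = 5.0964 rad.
sin φ₂ = sin φ₁ cos δ + cos φ₁ sin δ cos θ = (-0.4272)(0.3861) + (0.9042)(0.9225)(0.3746) = 0.1475, so φ₂ = 8.48°.
Δλ = atan2(sin θ sin δ cos φ₁, cos δ − sin φ₁ sin φ₂) = atan2(-0.7733, 0.4491) = -59.853°.
λ₂ = -96.880° − 59.853° = -156.73°.

8.48°, -156.73°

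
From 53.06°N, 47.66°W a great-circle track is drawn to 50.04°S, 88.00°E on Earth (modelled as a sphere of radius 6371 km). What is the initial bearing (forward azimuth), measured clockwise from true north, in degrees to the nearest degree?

102°

With φ₁ = 0.9261, φ₂ = -0.8734, Δλ = 2.3677 rad, the forward-azimuth formula gives
θ = atan2( sin Δλ cos φ₂ , cos φ₁ sin φ₂ − sin φ₁ cos φ₂ cos Δλ ) = atan2(0.4489, -0.0935) = 101.77°.
So the initial bearing is 102°.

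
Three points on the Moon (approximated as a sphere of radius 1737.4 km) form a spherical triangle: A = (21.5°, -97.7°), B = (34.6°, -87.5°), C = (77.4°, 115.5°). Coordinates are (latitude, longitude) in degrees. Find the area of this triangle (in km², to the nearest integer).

403088 km²

Side lengths (central angles): a = 1.1714, b = 1.3818, c = 0.2770 rad; semiperimeter s = 1.4151.
By l'Huilier's theorem, tan(E/4) = √[tan(s/2) tan((s−a)/2) tan((s−b)/2) tan((s−c)/2)], giving spherical excess E = 0.1335 rad.
Area = E·R² = 0.1335 × (1737.4)² ≈ 403088 km².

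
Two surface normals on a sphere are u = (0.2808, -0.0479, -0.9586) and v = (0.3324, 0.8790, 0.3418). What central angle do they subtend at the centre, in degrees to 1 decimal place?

u·v = -0.2764; |u| = 1.0000, |v| = 1.0000.
cos θ = (u·v)/(|u||v|) = -0.2764, so θ = 106.0°.

106.0°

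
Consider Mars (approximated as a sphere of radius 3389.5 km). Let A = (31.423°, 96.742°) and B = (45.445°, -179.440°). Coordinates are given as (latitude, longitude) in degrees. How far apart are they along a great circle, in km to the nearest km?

3795 km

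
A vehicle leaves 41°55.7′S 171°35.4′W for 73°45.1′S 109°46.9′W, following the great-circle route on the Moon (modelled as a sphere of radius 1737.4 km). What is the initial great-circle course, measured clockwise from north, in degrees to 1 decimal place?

158.5°

With φ₁ = -0.7318, φ₂ = -1.2872, Δλ = 1.0788 rad, the forward-azimuth formula gives
θ = atan2( sin Δλ cos φ₂ , cos φ₁ sin φ₂ − sin φ₁ cos φ₂ cos Δλ ) = atan2(0.2466, -0.6259) = 158.50°.
So the initial bearing is 158.5°.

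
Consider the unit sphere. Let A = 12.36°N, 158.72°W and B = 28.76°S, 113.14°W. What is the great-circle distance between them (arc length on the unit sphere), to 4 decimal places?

1.0514

In radians: φ₁ = 0.2157, φ₂ = -0.5020, Δλ = 45.580° = 0.7955 rad.
cos c = sin φ₁ sin φ₂ + cos φ₁ cos φ₂ cos Δλ = (0.2141)(-0.4811) + (0.9768)(0.8766)(0.6999) = 0.49636,
so c = arccos(0.49636) = 1.05139 rad.
On the unit sphere the arc length equals the central angle: 1.0514.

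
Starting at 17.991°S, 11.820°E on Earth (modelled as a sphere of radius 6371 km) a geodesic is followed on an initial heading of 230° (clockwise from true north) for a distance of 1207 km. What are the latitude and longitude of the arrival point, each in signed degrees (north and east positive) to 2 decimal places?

Angular distance δ = d/R = 1207/6371 = 0.18945 rad; initial bearing θ = 4.0143 rad.
sin φ₂ = sin φ₁ cos δ + cos φ₁ sin δ cos θ = (-0.3089)(0.9821) + (0.9511)(0.1883)(-0.6428) = -0.4185, so φ₂ = -24.74°.
Δλ = atan2(sin θ sin δ cos φ₁, cos δ − sin φ₁ sin φ₂) = atan2(-0.1372, 0.8529) = -9.140°.
λ₂ = 11.820° − 9.140° = 2.68°.

-24.74°, 2.68°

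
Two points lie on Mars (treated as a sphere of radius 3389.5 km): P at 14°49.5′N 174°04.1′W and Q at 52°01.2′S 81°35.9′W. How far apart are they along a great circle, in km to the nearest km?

6102 km

Let φ₁ = 0.2587 rad, φ₂ = -0.9079 rad, and Δλ = 1.6139 rad.
cos c = sin φ₁ sin φ₂ + cos φ₁ cos φ₂ cos Δλ = (0.2559)(-0.7882) + (0.9667)(0.6154)(-0.0431) = -0.22732,
so c = arccos(-0.22732) = 1.80012 rad.
Distance = R·c = 3389.5 × 1.8001 ≈ 6102 km.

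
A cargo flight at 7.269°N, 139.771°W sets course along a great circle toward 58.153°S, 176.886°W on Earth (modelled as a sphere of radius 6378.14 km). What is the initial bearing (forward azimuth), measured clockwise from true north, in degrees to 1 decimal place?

199.6°

Δλ = -37.115° = -0.6478 rad.
y = sin Δλ · cos φ₂ = (-0.6034)(0.5277) = -0.3184
x = cos φ₁ sin φ₂ − sin φ₁ cos φ₂ cos Δλ = (0.9920)(-0.8495) − (0.1265)(0.5277)(0.7974) = -0.8959
θ = atan2(y, x) = -160.43°; adding 360° gives 199.6°.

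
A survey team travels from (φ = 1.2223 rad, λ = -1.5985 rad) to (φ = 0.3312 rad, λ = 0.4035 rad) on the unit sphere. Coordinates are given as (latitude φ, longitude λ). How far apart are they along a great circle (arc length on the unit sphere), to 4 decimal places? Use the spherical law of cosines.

1.3993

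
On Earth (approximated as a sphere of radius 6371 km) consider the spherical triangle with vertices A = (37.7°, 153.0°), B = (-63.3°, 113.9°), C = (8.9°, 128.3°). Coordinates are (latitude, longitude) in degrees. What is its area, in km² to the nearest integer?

Side lengths (central angles): a = 1.2747, b = 0.6355, c = 1.8446 rad; semiperimeter s = 1.8774.
By l'Huilier's theorem, tan(E/4) = √[tan(s/2) tan((s−a)/2) tan((s−b)/2) tan((s−c)/2)], giving spherical excess E = 0.2818 rad.
Area = E·R² = 0.2818 × (6371)² ≈ 11437228 km².

11437228 km²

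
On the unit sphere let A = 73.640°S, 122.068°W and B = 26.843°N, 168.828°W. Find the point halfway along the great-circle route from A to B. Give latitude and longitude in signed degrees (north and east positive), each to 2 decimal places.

-24.70°, -158.12°

Central angle δ = 1.8350 rad. Interpolating on the sphere with fraction f = 0.5:
P = [sin((1−f)δ)·A + sin(fδ)·B] / sin δ = 0.8226·A + 0.8226·B in Cartesian coordinates,
giving P = (-0.8431, -0.3386, -0.4179), i.e. latitude -24.70°, longitude -158.12°.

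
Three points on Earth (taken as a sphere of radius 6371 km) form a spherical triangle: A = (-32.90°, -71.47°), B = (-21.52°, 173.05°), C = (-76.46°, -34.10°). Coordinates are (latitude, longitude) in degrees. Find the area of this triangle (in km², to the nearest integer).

30526838 km²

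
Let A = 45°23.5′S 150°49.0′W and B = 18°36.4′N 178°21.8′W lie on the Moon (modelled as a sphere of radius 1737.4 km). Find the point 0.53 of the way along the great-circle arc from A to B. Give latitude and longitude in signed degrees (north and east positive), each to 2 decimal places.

Central angle δ = 1.1994 rad. Interpolating on the sphere with fraction f = 0.53:
P = [sin((1−f)δ)·A + sin(fδ)·B] / sin δ = 0.5734·A + 0.6372·B in Cartesian coordinates,
giving P = (-0.9552, -0.2136, -0.2049), i.e. latitude -11.83°, longitude -167.39°.

-11.83°, -167.39°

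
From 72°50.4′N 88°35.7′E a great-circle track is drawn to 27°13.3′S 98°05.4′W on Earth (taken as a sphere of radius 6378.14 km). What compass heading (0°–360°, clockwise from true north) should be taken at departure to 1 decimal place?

8.3°

Δλ = 173.315° = 3.0249 rad.
y = sin Δλ · cos φ₂ = (0.1164)(0.8892) = 0.1035
x = cos φ₁ sin φ₂ − sin φ₁ cos φ₂ cos Δλ = (0.2950)(-0.4574) − (0.9555)(0.8892)(-0.9932) = 0.7089
θ = atan2(y, x) = 8.31°, so the bearing is 8.3°.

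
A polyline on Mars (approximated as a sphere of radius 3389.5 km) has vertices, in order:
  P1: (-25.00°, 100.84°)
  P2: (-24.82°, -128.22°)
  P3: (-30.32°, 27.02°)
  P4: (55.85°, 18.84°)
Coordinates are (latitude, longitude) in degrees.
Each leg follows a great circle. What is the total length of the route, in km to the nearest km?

18790 km

Leg P1→P2: central angle 1.9408 rad, distance 6578.3 km.
Leg P2→P3: central angle 2.0939 rad, distance 7097.2 km.
Leg P3→P4: central angle 1.5089 rad, distance 5114.4 km.
Total: 6578.3 + 7097.2 + 5114.4 ≈ 18790 km.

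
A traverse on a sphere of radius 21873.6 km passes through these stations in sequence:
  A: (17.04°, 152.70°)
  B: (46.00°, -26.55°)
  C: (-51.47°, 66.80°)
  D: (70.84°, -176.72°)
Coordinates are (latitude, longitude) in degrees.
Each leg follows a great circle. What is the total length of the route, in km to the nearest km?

Leg A→B: central angle 2.0413 rad, distance 44650.0 km.
Leg B→C: central angle 2.1994 rad, distance 48108.7 km.
Leg C→D: central angle 2.5501 rad, distance 55779.8 km.
Total: 44650.0 + 48108.7 + 55779.8 ≈ 148539 km.

148539 km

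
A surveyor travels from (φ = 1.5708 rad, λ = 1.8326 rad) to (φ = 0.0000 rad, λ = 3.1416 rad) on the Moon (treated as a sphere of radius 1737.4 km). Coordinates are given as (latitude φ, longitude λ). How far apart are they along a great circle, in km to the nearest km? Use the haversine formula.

In radians: φ₁ = 1.5708, φ₂ = 0.0000, Δλ = 75.000° = 1.3090 rad.
Haversine: a = sin²(Δφ/2) + cos φ₁ cos φ₂ sin²(Δλ/2) = 0.5000 + (-0.0000)(1.0000)(0.3706) = 0.50000.
Central angle c = 2·arcsin(√a) = 1.57080 rad.
Distance = R·c = 1737.4 × 1.5708 ≈ 2729 km.

2729 km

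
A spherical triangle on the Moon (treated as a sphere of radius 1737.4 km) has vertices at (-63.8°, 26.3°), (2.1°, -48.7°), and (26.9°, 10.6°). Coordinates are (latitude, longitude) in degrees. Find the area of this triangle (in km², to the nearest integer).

Side lengths (central angles): a = 1.0797, b = 1.5977, c = 1.4894 rad; semiperimeter s = 2.0834.
By l'Huilier's theorem, tan(E/4) = √[tan(s/2) tan((s−a)/2) tan((s−b)/2) tan((s−c)/2)], giving spherical excess E = 1.0427 rad.
Area = E·R² = 1.0427 × (1737.4)² ≈ 3147523 km².

3147523 km²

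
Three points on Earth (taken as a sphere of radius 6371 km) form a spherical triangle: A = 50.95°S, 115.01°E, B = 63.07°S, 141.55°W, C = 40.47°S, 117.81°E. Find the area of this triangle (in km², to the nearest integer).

Side lengths (central angles): a = 1.0297, b = 0.1860, c = 0.8943 rad; semiperimeter s = 1.0550.
By l'Huilier's theorem, tan(E/4) = √[tan(s/2) tan((s−a)/2) tan((s−b)/2) tan((s−c)/2)], giving spherical excess E = 0.0664 rad.
Area = E·R² = 0.0664 × (6371)² ≈ 2694466 km².

2694466 km²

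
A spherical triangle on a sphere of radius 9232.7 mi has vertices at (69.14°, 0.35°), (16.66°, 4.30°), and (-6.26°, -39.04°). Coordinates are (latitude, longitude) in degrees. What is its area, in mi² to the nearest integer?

37706987 mi²

Side lengths (central angles): a = 0.8482, b = 1.3983, c = 0.9170 rad; semiperimeter s = 1.5817.
By l'Huilier's theorem, tan(E/4) = √[tan(s/2) tan((s−a)/2) tan((s−b)/2) tan((s−c)/2)], giving spherical excess E = 0.4423 rad.
Area = E·R² = 0.4423 × (9232.7)² ≈ 37706987 mi².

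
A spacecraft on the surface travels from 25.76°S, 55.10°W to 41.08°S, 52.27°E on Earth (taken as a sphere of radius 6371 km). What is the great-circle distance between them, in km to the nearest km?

9479 km

Let φ₁ = -0.4496 rad, φ₂ = -0.7170 rad, and Δλ = 1.8740 rad.
cos c = sin φ₁ sin φ₂ + cos φ₁ cos φ₂ cos Δλ = (-0.4346)(-0.6571) + (0.9006)(0.7538)(-0.2985) = 0.08291,
so c = arccos(0.08291) = 1.48779 rad.
Distance = R·c = 6371 × 1.4878 ≈ 9479 km.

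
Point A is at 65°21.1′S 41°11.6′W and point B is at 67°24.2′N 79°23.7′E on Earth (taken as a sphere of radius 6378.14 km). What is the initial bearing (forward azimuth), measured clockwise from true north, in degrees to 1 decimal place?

57.9°

With φ₁ = -1.1406, φ₂ = 1.1764, Δλ = 2.1047 rad, the forward-azimuth formula gives
θ = atan2( sin Δλ cos φ₂ , cos φ₁ sin φ₂ − sin φ₁ cos φ₂ cos Δλ ) = atan2(0.3308, 0.2073) = 57.92°.
So the initial bearing is 57.9°.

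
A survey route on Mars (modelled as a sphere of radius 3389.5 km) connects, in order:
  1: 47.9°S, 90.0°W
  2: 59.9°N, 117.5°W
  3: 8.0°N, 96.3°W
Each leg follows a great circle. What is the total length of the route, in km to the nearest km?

9726 km

Leg 1→2: central angle 1.9216 rad, distance 6513.4 km.
Leg 2→3: central angle 0.9479 rad, distance 3212.8 km.
Total: 6513.4 + 3212.8 ≈ 9726 km.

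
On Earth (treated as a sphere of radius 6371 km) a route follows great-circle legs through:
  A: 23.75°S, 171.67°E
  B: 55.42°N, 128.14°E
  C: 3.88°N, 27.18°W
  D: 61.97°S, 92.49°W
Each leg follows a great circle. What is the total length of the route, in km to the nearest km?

Leg A→B: central angle 1.5257 rad, distance 9720.5 km.
Leg B→C: central angle 2.0475 rad, distance 13044.4 km.
Leg C→D: central angle 1.4343 rad, distance 9137.7 km.
Total: 9720.5 + 13044.4 + 9137.7 ≈ 31902 km.

31902 km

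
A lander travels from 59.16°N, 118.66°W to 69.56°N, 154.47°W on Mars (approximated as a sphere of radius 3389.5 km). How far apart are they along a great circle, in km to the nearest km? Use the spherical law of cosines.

1079 km

Let φ₁ = 1.0325 rad, φ₂ = 1.2141 rad, and Δλ = -0.6250 rad.
cos c = sin φ₁ sin φ₂ + cos φ₁ cos φ₂ cos Δλ = (0.8586)(0.9370) + (0.5126)(0.3492)(0.8110) = 0.94973,
so c = arccos(0.94973) = 0.31843 rad.
Distance = R·c = 3389.5 × 0.3184 ≈ 1079 km.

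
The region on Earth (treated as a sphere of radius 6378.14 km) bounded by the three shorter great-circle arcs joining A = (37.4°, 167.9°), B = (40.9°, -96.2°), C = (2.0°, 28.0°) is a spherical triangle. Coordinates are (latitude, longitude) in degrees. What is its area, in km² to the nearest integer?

Side lengths (central angles): a = 1.9842, b = 2.1970, c = 1.2282 rad; semiperimeter s = 2.7047.
By l'Huilier's theorem, tan(E/4) = √[tan(s/2) tan((s−a)/2) tan((s−b)/2) tan((s−c)/2)], giving spherical excess E = 2.2571 rad.
Area = E·R² = 2.2571 × (6378.14)² ≈ 91820425 km².

91820425 km²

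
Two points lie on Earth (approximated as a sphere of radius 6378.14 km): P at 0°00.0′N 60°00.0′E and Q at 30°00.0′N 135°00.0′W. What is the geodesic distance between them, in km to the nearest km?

16339 km

In radians: φ₁ = 0.0000, φ₂ = 0.5236, Δλ = 165.000° = 2.8798 rad.
Haversine: a = sin²(Δφ/2) + cos φ₁ cos φ₂ sin²(Δλ/2) = 0.0670 + (1.0000)(0.8660)(0.9830) = 0.91826.
Central angle c = 2·arcsin(√a) = 2.56169 rad.
Distance = R·c = 6378.14 × 2.5617 ≈ 16339 km.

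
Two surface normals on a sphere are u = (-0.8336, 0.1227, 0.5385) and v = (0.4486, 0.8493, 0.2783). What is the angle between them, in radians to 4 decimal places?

1.6910 rad

u·v = -0.1199; |u| = 1.0000, |v| = 1.0000.
cos θ = (u·v)/(|u||v|) = -0.1199, so θ = 1.6910 rad.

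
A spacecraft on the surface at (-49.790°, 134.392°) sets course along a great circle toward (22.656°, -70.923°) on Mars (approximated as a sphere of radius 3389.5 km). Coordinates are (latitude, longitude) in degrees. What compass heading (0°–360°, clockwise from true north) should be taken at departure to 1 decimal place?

134.5°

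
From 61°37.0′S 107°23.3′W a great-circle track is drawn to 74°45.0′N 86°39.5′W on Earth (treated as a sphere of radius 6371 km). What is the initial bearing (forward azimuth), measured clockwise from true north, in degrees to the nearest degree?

Δλ = 20.730° = 0.3618 rad.
y = sin Δλ · cos φ₂ = (0.3540)(0.2630) = 0.0931
x = cos φ₁ sin φ₂ − sin φ₁ cos φ₂ cos Δλ = (0.4754)(0.9648) − (-0.8798)(0.2630)(0.9353) = 0.6751
θ = atan2(y, x) = 7.85°, so the bearing is 8°.

8°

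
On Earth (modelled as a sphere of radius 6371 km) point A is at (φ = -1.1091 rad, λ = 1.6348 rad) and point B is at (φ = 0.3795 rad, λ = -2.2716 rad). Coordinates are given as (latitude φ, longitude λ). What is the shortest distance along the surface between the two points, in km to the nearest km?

14351 km

Let φ₁ = -1.1091 rad, φ₂ = 0.3795 rad, and Δλ = 2.3768 rad.
cos c = sin φ₁ sin φ₂ + cos φ₁ cos φ₂ cos Δλ = (-0.8953)(0.3705) + (0.4455)(0.9288)(-0.7215) = -0.63021,
so c = arccos(-0.63021) = 2.25262 rad.
Distance = R·c = 6371 × 2.2526 ≈ 14351 km.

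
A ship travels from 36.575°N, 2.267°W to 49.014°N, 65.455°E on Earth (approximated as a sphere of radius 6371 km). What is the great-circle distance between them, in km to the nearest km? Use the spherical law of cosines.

With latitudes φ₁ = 36.575°, φ₂ = 49.014° and longitude difference Δλ = 67.722°:
cos c = sin φ₁ sin φ₂ + cos φ₁ cos φ₂ cos Δλ = (0.5959)(0.7549) + (0.8031)(0.6559)(0.3791) = 0.64949,
so c = arccos(0.64949) = 0.86389 rad.
Distance = R·c = 6371 × 0.8639 ≈ 5504 km.

5504 km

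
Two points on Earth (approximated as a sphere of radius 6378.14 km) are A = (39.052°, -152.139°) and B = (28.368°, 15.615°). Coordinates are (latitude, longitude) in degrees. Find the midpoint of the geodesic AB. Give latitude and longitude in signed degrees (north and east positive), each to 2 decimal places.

79.52°, -38.08°

The central angle between A and B is δ = 1.9481 rad.
With f = 0.5, the slerp weights are sin((1−f)δ)/sin δ = 0.8898 and sin(fδ)/sin δ = 0.8898.
Weighted sum of the unit vectors: (0.8898)·(-0.6866,-0.3629,0.6300) + (0.8898)·(0.8474,0.2368,0.4751) = (0.1431, -0.1122, 0.9833).
Converting back: φ = atan2(z, √(x²+y²)) = 79.52°, λ = atan2(y, x) = -38.08°.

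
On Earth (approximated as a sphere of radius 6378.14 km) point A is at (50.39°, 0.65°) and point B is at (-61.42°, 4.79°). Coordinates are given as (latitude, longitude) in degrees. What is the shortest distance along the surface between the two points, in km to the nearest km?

Let φ₁ = 0.8795 rad, φ₂ = -1.0720 rad, and Δλ = 0.0723 rad.
cos c = sin φ₁ sin φ₂ + cos φ₁ cos φ₂ cos Δλ = (0.7704)(-0.8782) + (0.6376)(0.4784)(0.9974) = -0.37233,
so c = arccos(-0.37233) = 1.95231 rad.
Distance = R·c = 6378.14 × 1.9523 ≈ 12452 km.

12452 km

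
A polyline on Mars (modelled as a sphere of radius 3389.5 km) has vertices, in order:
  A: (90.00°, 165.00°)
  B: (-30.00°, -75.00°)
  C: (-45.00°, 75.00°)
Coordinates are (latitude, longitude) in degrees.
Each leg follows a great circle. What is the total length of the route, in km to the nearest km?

13026 km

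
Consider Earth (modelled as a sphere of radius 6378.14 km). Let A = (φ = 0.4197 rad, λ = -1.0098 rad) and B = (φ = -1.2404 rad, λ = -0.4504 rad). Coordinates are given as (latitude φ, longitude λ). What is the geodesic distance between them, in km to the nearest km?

Let φ₁ = 0.4197 rad, φ₂ = -1.2404 rad, and Δλ = 0.5594 rad.
Haversine: a = sin²(Δφ/2) + cos φ₁ cos φ₂ sin²(Δλ/2) = 0.5446 + (0.9132)(0.3244)(0.0762) = 0.56717.
Central angle c = 2·arcsin(√a) = 1.70555 rad.
Distance = R·c = 6378.14 × 1.7055 ≈ 10878 km.

10878 km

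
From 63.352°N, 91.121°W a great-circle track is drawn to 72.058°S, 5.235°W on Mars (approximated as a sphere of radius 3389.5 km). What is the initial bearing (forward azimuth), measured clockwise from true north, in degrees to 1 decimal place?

145.5°

With φ₁ = 1.1057, φ₂ = -1.2576, Δλ = 1.4990 rad, the forward-azimuth formula gives
θ = atan2( sin Δλ cos φ₂ , cos φ₁ sin φ₂ − sin φ₁ cos φ₂ cos Δλ ) = atan2(0.3073, -0.4464) = 145.46°.
So the initial bearing is 145.5°.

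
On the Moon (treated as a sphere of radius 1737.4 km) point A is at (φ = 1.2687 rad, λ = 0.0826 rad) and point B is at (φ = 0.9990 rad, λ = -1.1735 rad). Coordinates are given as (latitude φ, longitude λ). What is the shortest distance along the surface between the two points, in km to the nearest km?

955 km

With latitudes φ₁ = 72.691°, φ₂ = 57.238° and longitude difference Δλ = -71.969°:
cos c = sin φ₁ sin φ₂ + cos φ₁ cos φ₂ cos Δλ = (0.9547)(0.8409) + (0.2975)(0.5411)(0.3095) = 0.85268,
so c = arccos(0.85268) = 0.54970 rad.
Distance = R·c = 1737.4 × 0.5497 ≈ 955 km.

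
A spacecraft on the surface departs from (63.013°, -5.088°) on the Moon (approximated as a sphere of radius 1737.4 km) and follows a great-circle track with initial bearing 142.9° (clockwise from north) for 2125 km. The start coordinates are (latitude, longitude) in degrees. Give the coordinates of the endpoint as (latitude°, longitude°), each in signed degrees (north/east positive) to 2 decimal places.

-2.10°, 29.49°

Angular distance δ = d/R = 2125/1737.4 = 1.22309 rad; initial bearing θ = 2.4941 rad.
sin φ₂ = sin φ₁ cos δ + cos φ₁ sin δ cos θ = (0.8911)(0.3407) + (0.4538)(0.9402)(-0.7976) = -0.0366, so φ₂ = -2.10°.
Δλ = atan2(sin θ sin δ cos φ₁, cos δ − sin φ₁ sin φ₂) = atan2(0.2573, 0.3734) = 34.575°.
λ₂ = -5.088° + 34.575° = 29.49°.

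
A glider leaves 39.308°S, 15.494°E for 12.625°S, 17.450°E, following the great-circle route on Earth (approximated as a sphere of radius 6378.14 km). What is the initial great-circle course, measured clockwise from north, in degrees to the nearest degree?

4°

Δλ = 1.956° = 0.0341 rad.
y = sin Δλ · cos φ₂ = (0.0341)(0.9758) = 0.0333
x = cos φ₁ sin φ₂ − sin φ₁ cos φ₂ cos Δλ = (0.7738)(-0.2186) − (-0.6335)(0.9758)(0.9994) = 0.4487
θ = atan2(y, x) = 4.25°, so the bearing is 4°.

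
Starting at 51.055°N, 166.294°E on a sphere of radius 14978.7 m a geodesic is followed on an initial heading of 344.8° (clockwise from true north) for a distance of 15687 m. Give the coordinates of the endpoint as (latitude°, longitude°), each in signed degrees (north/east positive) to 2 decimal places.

66.09°, 20.36°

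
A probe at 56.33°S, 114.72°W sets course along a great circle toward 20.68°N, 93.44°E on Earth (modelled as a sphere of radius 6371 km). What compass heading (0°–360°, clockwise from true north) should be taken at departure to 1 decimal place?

Δλ = -151.840° = -2.6501 rad.
y = sin Δλ · cos φ₂ = (-0.4719)(0.9356) = -0.4415
x = cos φ₁ sin φ₂ − sin φ₁ cos φ₂ cos Δλ = (0.5544)(0.3531) − (-0.8322)(0.9356)(-0.8816) = -0.4907
θ = atan2(y, x) = -138.02°; adding 360° gives 222.0°.

222.0°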